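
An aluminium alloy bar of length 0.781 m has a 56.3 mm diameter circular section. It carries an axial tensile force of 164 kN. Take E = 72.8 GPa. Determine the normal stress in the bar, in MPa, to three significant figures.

65.9 MPa

A = 2489 mm².
σ = N/A = 164000/2489 = 65.88 MPa.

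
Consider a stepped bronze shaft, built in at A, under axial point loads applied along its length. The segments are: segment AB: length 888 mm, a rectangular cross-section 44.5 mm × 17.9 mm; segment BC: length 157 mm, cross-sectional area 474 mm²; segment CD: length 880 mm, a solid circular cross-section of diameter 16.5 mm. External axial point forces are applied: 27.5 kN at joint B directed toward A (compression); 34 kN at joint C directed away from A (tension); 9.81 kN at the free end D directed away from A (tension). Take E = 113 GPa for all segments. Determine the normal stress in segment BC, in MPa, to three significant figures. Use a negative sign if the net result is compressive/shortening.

Internal axial forces (sectioning from the free end, tension +): N_CD = 9.81 kN, N_BC = 43.81 kN, N_AB = 16.31 kN.
σ_BC = N_BC/A_BC = 43810/474 = 92.43 MPa.

92.4 MPa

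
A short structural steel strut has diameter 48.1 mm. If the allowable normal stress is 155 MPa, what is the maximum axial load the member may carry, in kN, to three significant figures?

A = 1817 mm².
P_max = σ_allow · A = 155 · 1817 = 281700 N = 281.7 kN.

282 kN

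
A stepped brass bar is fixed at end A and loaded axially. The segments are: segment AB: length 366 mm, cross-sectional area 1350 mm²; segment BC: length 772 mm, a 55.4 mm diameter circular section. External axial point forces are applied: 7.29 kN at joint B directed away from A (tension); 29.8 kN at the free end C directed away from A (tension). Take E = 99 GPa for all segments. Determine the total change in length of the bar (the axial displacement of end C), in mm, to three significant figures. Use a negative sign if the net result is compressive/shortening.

Internal axial forces (sectioning from the free end, tension +): N_BC = 29.8 kN, N_AB = 37.09 kN.
A_BC = 2411 mm².
δ_AB = 37090·366/(1350·99000) = 0.1016 mm
δ_BC = 29800·772/(2411·99000) = 0.0964 mm
δ = Σδ_i = 0.198 mm.

0.198 mm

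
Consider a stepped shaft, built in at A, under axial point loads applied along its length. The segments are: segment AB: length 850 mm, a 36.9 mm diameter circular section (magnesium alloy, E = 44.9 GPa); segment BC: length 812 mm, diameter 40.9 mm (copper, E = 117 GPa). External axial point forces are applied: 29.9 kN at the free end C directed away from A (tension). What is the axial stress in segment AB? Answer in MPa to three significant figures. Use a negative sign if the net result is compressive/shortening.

Internal axial forces (sectioning from the free end, tension +): N_BC = 29.9 kN, N_AB = 29.9 kN.
A_AB = 1069 mm².
σ_AB = N_AB/A_AB = 29900/1069 = 27.96 MPa.

28.0 MPa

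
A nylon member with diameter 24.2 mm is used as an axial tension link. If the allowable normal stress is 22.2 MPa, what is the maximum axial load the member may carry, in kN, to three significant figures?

10.2 kN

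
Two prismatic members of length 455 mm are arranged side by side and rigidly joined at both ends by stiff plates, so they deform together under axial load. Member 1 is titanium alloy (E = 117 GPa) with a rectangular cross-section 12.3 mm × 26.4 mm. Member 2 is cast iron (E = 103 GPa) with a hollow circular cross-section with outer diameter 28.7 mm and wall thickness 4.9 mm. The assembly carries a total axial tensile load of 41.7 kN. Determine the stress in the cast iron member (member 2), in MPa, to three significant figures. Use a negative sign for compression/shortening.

56.7 MPa

A_1 = 324.7 mm².
A_2 = 366.4 mm².
Equal strain + equilibrium ⇒ each member carries load in proportion to AE: A₁E₁ = 37990000 N, A₂E₂ = 37740000 N, ΣAE = 75730000 N.
σ₂ = P·E₂/ΣAE = 41700·103000/75730000 = 56.72 MPa.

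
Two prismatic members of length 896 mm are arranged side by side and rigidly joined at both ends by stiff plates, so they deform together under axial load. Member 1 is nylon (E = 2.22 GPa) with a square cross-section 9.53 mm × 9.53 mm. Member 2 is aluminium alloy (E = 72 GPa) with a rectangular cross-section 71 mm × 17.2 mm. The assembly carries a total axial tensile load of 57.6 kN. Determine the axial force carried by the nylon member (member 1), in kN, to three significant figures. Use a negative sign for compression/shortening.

0.132 kN

A_1 = 90.82 mm².
A_2 = 1221 mm².
Equal strain + equilibrium ⇒ each member carries load in proportion to AE: A₁E₁ = 201600 N, A₂E₂ = 87930000 N, ΣAE = 88130000 N.
F₁ = P·A₁E₁/ΣAE = 57600·201600/88130000 = 131.8 N.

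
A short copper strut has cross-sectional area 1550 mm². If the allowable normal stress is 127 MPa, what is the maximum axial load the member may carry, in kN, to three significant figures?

P_max = σ_allow · A = 127 · 1550 = 196800 N = 196.8 kN.

197 kN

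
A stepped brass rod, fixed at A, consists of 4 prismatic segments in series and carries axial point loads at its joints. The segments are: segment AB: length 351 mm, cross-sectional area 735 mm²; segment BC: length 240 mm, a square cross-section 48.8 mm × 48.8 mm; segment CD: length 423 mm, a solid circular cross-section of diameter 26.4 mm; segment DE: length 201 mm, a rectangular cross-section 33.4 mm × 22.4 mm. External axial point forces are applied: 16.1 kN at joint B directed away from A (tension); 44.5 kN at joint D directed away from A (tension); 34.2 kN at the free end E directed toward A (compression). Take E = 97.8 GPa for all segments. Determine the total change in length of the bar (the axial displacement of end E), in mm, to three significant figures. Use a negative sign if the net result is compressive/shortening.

0.127 mm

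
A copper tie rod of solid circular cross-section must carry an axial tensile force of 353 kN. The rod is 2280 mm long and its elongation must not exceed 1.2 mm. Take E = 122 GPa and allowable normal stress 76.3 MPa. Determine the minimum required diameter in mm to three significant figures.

83.7 mm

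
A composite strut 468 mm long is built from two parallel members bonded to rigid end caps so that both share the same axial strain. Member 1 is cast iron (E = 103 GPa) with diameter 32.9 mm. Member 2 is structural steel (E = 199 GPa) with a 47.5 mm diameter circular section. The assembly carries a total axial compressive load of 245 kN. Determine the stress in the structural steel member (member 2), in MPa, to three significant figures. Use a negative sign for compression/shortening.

-111 MPa

A_1 = 850.1 mm².
A_2 = 1772 mm².
Equal strain + equilibrium ⇒ each member carries load in proportion to AE: A₁E₁ = 87560000 N, A₂E₂ = 352600000 N, ΣAE = 440200000 N.
σ₂ = P·E₂/ΣAE = -245000·199000/440200000 = -110.8 MPa.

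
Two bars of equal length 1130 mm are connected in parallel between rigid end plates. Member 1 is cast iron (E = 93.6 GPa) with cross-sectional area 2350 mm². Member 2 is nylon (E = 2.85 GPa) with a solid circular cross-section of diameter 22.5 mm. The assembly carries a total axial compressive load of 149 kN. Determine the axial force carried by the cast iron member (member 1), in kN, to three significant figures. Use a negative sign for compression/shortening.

A_2 = 397.6 mm².
Equal strain + equilibrium ⇒ each member carries load in proportion to AE: A₁E₁ = 220000000 N, A₂E₂ = 1133000 N, ΣAE = 221100000 N.
F₁ = P·A₁E₁/ΣAE = -149000·220000000/221100000 = -148200 N.

-148 kN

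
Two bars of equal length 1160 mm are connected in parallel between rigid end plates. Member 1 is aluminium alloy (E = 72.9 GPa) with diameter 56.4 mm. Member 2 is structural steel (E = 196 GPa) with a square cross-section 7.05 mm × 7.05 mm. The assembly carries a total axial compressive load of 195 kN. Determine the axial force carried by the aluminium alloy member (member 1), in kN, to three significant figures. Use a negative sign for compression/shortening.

-185 kN

A_1 = 2498 mm².
A_2 = 49.7 mm².
Equal strain + equilibrium ⇒ each member carries load in proportion to AE: A₁E₁ = 182100000 N, A₂E₂ = 9742000 N, ΣAE = 191900000 N.
F₁ = P·A₁E₁/ΣAE = -195000·182100000/191900000 = -185100 N.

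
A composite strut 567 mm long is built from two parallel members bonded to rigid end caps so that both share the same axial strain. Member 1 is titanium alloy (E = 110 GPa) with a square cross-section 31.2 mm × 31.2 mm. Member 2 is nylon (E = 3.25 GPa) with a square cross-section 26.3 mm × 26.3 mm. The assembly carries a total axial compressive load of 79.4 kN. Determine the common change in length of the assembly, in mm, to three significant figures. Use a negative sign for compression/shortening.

A_1 = 973.4 mm².
A_2 = 691.7 mm².
Equal strain + equilibrium ⇒ each member carries load in proportion to AE: A₁E₁ = 107100000 N, A₂E₂ = 2248000 N, ΣAE = 109300000 N.
δ = PL/ΣAE = -79400·567/109300000 = -0.4118 mm.

-0.412 mm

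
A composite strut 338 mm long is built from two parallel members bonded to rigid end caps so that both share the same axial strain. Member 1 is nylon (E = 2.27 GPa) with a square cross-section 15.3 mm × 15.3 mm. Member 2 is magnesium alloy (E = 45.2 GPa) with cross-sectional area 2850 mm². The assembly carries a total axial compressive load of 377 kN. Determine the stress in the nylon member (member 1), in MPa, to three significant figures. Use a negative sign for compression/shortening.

A_1 = 234.1 mm².
Equal strain + equilibrium ⇒ each member carries load in proportion to AE: A₁E₁ = 531400 N, A₂E₂ = 128800000 N, ΣAE = 129400000 N.
σ₁ = P·E₁/ΣAE = -377000·2270/129400000 = -6.616 MPa.

-6.62 MPa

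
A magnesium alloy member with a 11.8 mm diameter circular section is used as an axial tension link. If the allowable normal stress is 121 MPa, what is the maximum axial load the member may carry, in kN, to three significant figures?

A = 109.4 mm².
P_max = σ_allow · A = 121 · 109.4 = 13230 N = 13.23 kN.

13.2 kN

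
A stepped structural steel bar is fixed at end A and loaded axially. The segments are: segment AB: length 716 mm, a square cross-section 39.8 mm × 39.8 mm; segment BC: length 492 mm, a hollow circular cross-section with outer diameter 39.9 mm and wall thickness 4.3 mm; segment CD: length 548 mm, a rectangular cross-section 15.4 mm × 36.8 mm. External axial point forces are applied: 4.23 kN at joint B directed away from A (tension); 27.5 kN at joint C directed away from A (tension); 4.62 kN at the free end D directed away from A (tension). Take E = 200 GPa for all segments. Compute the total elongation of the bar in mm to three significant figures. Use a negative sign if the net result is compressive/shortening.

0.269 mm

Internal axial forces (sectioning from the free end, tension +): N_CD = 4.62 kN, N_BC = 32.12 kN, N_AB = 36.35 kN.
A_AB = 1584 mm².
A_BC = 480.9 mm².
A_CD = 566.7 mm².
δ_AB = 36350·716/(1584·200000) = 0.08215 mm
δ_BC = 32120·492/(480.9·200000) = 0.1643 mm
δ_CD = 4620·548/(566.7·200000) = 0.02234 mm
δ = Σδ_i = 0.2688 mm.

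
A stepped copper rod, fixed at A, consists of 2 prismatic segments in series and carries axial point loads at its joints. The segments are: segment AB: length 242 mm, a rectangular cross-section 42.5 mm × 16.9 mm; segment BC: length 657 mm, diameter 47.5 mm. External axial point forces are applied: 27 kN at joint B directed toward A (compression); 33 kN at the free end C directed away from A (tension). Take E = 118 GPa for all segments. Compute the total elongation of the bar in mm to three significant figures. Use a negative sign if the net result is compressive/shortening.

0.121 mm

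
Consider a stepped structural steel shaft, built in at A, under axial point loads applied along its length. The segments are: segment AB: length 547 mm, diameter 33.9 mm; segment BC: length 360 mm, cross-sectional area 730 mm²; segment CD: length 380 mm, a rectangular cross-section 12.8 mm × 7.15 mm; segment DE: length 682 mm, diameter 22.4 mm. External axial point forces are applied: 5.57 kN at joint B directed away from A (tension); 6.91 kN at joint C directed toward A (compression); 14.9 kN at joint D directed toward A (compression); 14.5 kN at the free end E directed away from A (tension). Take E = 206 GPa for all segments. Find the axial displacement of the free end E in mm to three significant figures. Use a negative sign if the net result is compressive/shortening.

0.0911 mm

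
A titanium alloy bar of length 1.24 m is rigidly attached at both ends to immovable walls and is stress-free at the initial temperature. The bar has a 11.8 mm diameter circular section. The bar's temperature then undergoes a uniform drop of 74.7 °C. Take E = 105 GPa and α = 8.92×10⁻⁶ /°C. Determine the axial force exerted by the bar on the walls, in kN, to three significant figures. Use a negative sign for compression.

Free thermal expansion αLΔT = 8.92e-6 · 1240 · -74.7 = -0.8262 mm.
The walls impose strain ε = −(-0.8262)/1240 = 6.6632e-04; σ = Eε = 105000 · 6.6632e-04 = 69.96 MPa.
Wall reaction R = σ·A = 69.96·109.4 = 7651 N = 7.651 kN.

7.65 kN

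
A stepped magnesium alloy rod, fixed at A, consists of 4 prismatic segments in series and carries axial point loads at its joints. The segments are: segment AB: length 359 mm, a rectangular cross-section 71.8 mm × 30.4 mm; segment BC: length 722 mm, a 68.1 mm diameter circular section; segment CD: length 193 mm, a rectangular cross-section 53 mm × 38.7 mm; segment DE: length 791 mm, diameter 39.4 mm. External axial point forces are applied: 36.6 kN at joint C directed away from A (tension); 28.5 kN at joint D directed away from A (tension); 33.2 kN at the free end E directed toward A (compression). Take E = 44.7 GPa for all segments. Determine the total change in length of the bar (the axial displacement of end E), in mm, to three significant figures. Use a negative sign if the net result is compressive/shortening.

Internal axial forces (sectioning from the free end, tension +): N_DE = -33.2 kN, N_CD = -4.7 kN, N_BC = 31.9 kN, N_AB = 31.9 kN.
A_AB = 2183 mm².
A_BC = 3642 mm².
A_CD = 2051 mm².
A_DE = 1219 mm².
δ_AB = 31900·359/(2183·44700) = 0.1174 mm
δ_BC = 31900·722/(3642·44700) = 0.1415 mm
δ_CD = -4700·193/(2051·44700) = -0.009894 mm
δ_DE = -33200·791/(1219·44700) = -0.4819 mm
δ = Σδ_i = -0.2329 mm.

-0.233 mm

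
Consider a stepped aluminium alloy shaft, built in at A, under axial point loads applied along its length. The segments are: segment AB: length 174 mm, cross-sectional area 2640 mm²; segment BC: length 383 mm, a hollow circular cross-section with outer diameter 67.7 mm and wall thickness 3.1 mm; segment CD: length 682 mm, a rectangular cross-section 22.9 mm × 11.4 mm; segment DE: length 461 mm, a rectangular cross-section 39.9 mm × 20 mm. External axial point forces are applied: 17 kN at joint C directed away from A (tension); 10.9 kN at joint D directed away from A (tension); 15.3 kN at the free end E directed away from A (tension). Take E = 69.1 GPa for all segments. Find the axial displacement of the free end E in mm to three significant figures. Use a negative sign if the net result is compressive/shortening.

Internal axial forces (sectioning from the free end, tension +): N_DE = 15.3 kN, N_CD = 26.2 kN, N_BC = 43.2 kN, N_AB = 43.2 kN.
A_BC = 629.1 mm².
A_CD = 261.1 mm².
A_DE = 798 mm².
δ_AB = 43200·174/(2640·69100) = 0.04121 mm
δ_BC = 43200·383/(629.1·69100) = 0.3806 mm
δ_CD = 26200·682/(261.1·69100) = 0.9905 mm
δ_DE = 15300·461/(798·69100) = 0.1279 mm
δ = Σδ_i = 1.54 mm.

1.54 mm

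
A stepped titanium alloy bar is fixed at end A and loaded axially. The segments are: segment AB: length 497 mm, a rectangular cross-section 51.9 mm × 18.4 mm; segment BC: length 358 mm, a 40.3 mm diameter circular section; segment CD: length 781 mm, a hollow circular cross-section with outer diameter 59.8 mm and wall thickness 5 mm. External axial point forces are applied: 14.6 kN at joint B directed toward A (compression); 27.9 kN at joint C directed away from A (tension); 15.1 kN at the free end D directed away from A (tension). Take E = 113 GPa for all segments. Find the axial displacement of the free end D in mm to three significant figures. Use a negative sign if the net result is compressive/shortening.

0.359 mm

Internal axial forces (sectioning from the free end, tension +): N_CD = 15.1 kN, N_BC = 43 kN, N_AB = 28.4 kN.
A_AB = 955 mm².
A_BC = 1276 mm².
A_CD = 860.8 mm².
δ_AB = 28400·497/(955·113000) = 0.1308 mm
δ_BC = 43000·358/(1276·113000) = 0.1068 mm
δ_CD = 15100·781/(860.8·113000) = 0.1212 mm
δ = Σδ_i = 0.3588 mm.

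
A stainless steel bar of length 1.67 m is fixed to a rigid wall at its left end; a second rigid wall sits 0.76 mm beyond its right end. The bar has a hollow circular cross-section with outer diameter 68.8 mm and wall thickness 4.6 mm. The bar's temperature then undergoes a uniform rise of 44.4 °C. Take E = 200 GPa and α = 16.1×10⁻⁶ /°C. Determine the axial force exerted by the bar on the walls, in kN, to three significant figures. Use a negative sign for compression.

Free thermal expansion αLΔT = 16.1e-6 · 1670 · 44.4 = 1.194 mm.
The walls engage after the gap closes; constrained expansion = 1.194 − 0.76 = 0.4338 mm.
The walls impose strain ε = −(0.4338)/1670 = -2.5975e-04; σ = Eε = 200000 · -2.5975e-04 = -51.95 MPa.
Wall reaction R = σ·A = -51.95·927.8 = -48200 N = -48.2 kN.

-48.2 kN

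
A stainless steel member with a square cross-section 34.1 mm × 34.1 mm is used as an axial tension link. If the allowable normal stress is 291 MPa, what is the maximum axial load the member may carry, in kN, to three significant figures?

A = 1163 mm².
P_max = σ_allow · A = 291 · 1163 = 338400 N = 338.4 kN.

338 kN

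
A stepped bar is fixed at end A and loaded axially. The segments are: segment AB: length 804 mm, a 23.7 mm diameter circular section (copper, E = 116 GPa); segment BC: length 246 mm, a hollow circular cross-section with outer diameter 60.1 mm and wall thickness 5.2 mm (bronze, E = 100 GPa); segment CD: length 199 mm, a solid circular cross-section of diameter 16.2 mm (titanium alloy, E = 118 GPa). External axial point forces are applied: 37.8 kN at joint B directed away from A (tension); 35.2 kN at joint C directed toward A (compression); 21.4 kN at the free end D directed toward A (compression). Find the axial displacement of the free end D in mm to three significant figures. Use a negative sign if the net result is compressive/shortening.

Internal axial forces (sectioning from the free end, tension +): N_CD = -21.4 kN, N_BC = -56.6 kN, N_AB = -18.8 kN.
A_AB = 441.2 mm².
A_BC = 896.9 mm².
A_CD = 206.1 mm².
δ_AB = -18800·804/(441.2·116000) = -0.2954 mm
δ_BC = -56600·246/(896.9·100000) = -0.1552 mm
δ_CD = -21400·199/(206.1·118000) = -0.1751 mm
δ = Σδ_i = -0.6257 mm.

-0.626 mm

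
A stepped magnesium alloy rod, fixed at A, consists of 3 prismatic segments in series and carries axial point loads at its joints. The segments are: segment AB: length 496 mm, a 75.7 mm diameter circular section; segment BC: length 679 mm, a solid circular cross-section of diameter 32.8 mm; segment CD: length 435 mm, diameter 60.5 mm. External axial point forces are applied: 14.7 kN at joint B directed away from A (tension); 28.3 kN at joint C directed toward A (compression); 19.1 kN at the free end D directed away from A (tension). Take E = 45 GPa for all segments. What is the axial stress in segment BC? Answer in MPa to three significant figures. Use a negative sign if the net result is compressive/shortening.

Internal axial forces (sectioning from the free end, tension +): N_CD = 19.1 kN, N_BC = -9.2 kN, N_AB = 5.5 kN.
A_BC = 845 mm².
σ_BC = N_BC/A_BC = -9200/845 = -10.89 MPa.

-10.9 MPa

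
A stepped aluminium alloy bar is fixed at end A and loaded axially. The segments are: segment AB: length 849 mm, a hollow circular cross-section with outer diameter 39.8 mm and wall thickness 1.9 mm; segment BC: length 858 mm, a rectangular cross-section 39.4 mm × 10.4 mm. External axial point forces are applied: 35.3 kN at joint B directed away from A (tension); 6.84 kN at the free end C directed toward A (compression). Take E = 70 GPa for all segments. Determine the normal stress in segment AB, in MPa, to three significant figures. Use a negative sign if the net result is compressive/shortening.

126 MPa

Internal axial forces (sectioning from the free end, tension +): N_BC = -6.84 kN, N_AB = 28.46 kN.
A_AB = 226.2 mm².
σ_AB = N_AB/A_AB = 28460/226.2 = 125.8 MPa.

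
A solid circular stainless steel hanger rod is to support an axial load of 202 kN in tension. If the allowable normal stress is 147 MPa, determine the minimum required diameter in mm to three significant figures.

Required area A ≥ P/σ_allow = 202000/147 = 1374 mm².
For a solid circular section, d ≥ √(4A/π) = 41.83 mm.

41.8 mm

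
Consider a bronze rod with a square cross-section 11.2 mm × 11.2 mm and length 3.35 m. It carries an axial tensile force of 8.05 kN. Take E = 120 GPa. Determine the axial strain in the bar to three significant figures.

5.35e-04

A = 125.4 mm².
σ = N/A = 64.17 MPa; ε = σ/E = 64.17/120000 = 5.348e-04.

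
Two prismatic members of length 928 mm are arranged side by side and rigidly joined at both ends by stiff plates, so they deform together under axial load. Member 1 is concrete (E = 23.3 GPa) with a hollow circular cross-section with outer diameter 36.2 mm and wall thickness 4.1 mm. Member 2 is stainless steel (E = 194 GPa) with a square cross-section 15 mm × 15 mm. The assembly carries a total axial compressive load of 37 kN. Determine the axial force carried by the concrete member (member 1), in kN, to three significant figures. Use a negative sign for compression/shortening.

-6.69 kN

A_1 = 413.5 mm².
A_2 = 225 mm².
Equal strain + equilibrium ⇒ each member carries load in proportion to AE: A₁E₁ = 9634000 N, A₂E₂ = 43650000 N, ΣAE = 53280000 N.
F₁ = P·A₁E₁/ΣAE = -37000·9634000/53280000 = -6690 N.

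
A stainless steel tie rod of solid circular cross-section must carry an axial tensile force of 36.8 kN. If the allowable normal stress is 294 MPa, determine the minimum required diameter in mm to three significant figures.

Required area A ≥ P/σ_allow = 36800/294 = 125.2 mm².
For a solid circular section, d ≥ √(4A/π) = 12.62 mm.

12.6 mm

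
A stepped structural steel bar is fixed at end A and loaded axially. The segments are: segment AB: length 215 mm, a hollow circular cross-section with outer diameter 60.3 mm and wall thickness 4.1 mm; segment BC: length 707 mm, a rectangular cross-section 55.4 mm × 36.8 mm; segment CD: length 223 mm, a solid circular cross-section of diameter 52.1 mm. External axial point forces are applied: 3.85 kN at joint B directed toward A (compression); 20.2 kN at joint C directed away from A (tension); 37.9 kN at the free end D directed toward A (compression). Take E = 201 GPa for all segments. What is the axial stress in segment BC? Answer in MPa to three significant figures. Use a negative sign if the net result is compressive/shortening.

-8.68 MPa

Internal axial forces (sectioning from the free end, tension +): N_CD = -37.9 kN, N_BC = -17.7 kN, N_AB = -21.55 kN.
A_BC = 2039 mm².
σ_BC = N_BC/A_BC = -17700/2039 = -8.682 MPa.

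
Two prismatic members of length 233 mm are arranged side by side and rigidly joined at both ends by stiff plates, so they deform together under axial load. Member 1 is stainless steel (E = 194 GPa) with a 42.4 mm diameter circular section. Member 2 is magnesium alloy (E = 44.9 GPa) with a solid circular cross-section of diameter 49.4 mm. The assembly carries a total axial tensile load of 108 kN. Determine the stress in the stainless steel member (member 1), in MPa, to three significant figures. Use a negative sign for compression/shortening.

58.2 MPa

A_1 = 1412 mm².
A_2 = 1917 mm².
Equal strain + equilibrium ⇒ each member carries load in proportion to AE: A₁E₁ = 273900000 N, A₂E₂ = 86060000 N, ΣAE = 360000000 N.
σ₁ = P·E₁/ΣAE = 108000·194000/360000000 = 58.2 MPa.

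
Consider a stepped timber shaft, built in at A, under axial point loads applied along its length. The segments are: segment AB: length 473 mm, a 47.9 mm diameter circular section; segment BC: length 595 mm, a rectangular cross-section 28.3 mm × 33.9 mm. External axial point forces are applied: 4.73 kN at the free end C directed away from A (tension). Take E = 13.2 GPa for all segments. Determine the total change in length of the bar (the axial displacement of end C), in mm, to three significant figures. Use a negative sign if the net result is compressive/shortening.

0.316 mm

Internal axial forces (sectioning from the free end, tension +): N_BC = 4.73 kN, N_AB = 4.73 kN.
A_AB = 1802 mm².
A_BC = 959.4 mm².
δ_AB = 4730·473/(1802·13200) = 0.09406 mm
δ_BC = 4730·595/(959.4·13200) = 0.2222 mm
δ = Σδ_i = 0.3163 mm.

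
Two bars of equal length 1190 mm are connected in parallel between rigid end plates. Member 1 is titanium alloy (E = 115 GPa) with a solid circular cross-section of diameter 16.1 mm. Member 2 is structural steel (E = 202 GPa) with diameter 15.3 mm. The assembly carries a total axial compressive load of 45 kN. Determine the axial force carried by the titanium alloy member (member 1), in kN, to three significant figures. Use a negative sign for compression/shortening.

A_1 = 203.6 mm².
A_2 = 183.9 mm².
Equal strain + equilibrium ⇒ each member carries load in proportion to AE: A₁E₁ = 23410000 N, A₂E₂ = 37140000 N, ΣAE = 60550000 N.
F₁ = P·A₁E₁/ΣAE = -45000·23410000/60550000 = -17400 N.

-17.4 kN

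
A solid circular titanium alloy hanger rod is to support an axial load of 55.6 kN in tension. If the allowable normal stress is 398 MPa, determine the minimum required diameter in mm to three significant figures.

13.3 mm

Required area A ≥ P/σ_allow = 55600/398 = 139.7 mm².
For a solid circular section, d ≥ √(4A/π) = 13.34 mm.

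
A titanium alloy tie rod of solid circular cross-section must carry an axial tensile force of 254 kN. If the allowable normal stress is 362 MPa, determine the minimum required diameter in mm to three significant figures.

Required area A ≥ P/σ_allow = 254000/362 = 701.7 mm².
For a solid circular section, d ≥ √(4A/π) = 29.89 mm.

29.9 mm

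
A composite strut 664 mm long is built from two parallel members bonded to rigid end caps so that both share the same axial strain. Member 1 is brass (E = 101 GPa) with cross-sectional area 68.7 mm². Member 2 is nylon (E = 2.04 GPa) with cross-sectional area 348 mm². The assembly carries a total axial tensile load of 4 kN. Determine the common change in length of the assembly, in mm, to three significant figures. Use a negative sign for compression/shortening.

Equal strain + equilibrium ⇒ each member carries load in proportion to AE: A₁E₁ = 6939000 N, A₂E₂ = 709900 N, ΣAE = 7649000 N.
δ = PL/ΣAE = 4000·664/7649000 = 0.3473 mm.

0.347 mm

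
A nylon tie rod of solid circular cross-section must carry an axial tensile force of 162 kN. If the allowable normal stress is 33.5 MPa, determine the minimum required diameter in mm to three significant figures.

Required area A ≥ P/σ_allow = 162000/33.5 = 4836 mm².
For a solid circular section, d ≥ √(4A/π) = 78.47 mm.

78.5 mm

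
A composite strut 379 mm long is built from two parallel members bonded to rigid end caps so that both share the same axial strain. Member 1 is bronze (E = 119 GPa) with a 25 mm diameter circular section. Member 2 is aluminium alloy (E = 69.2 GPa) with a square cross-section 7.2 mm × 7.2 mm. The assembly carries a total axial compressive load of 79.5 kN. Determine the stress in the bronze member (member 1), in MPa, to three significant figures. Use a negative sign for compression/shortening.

A_1 = 490.9 mm².
A_2 = 51.84 mm².
Equal strain + equilibrium ⇒ each member carries load in proportion to AE: A₁E₁ = 58410000 N, A₂E₂ = 3587000 N, ΣAE = 62000000 N.
σ₁ = P·E₁/ΣAE = -79500·119000/62000000 = -152.6 MPa.

-153 MPa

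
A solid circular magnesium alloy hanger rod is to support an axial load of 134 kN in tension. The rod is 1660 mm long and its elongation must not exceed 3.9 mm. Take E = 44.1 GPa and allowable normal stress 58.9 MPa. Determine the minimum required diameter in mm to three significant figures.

53.8 mm

Required area A ≥ P/σ_allow = 134000/58.9 = 2275 mm².
For a solid circular section, d ≥ √(4A/π) = 53.82 mm.
Elongation limit: A ≥ PL/(Eδ_allow) = 134000·1660/(44100·3.9) = 1293 mm² ⇒ d ≥ 40.58 mm.
The stress limit governs.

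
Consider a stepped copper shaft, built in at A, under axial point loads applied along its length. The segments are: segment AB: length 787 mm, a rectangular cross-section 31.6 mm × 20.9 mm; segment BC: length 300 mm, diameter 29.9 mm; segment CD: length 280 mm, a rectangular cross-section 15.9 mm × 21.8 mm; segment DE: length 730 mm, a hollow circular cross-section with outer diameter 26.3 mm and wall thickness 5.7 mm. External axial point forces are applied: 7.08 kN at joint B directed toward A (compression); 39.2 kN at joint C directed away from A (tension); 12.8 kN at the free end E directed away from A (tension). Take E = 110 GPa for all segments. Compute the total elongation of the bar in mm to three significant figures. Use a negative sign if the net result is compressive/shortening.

Internal axial forces (sectioning from the free end, tension +): N_DE = 12.8 kN, N_CD = 12.8 kN, N_BC = 52 kN, N_AB = 44.92 kN.
A_AB = 660.4 mm².
A_BC = 702.2 mm².
A_CD = 346.6 mm².
A_DE = 368.9 mm².
δ_AB = 44920·787/(660.4·110000) = 0.4866 mm
δ_BC = 52000·300/(702.2·110000) = 0.202 mm
δ_CD = 12800·280/(346.6·110000) = 0.094 mm
δ_DE = 12800·730/(368.9·110000) = 0.2303 mm
δ = Σδ_i = 1.013 mm.

1.01 mm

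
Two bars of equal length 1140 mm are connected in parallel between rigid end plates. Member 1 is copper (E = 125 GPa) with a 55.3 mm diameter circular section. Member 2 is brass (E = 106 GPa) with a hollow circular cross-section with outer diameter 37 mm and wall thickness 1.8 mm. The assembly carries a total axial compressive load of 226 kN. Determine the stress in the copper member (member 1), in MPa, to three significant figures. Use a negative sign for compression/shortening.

A_1 = 2402 mm².
A_2 = 199.1 mm².
Equal strain + equilibrium ⇒ each member carries load in proportion to AE: A₁E₁ = 300200000 N, A₂E₂ = 21100000 N, ΣAE = 321300000 N.
σ₁ = P·E₁/ΣAE = -226000·125000/321300000 = -87.92 MPa.

-87.9 MPa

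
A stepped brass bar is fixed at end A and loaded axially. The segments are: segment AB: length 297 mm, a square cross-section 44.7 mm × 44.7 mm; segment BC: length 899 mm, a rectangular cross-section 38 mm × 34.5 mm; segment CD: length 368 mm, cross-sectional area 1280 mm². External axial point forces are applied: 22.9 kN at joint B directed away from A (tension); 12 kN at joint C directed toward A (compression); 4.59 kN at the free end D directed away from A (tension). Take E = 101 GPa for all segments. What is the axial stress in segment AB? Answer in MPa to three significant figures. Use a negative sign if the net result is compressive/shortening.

7.75 MPa

Internal axial forces (sectioning from the free end, tension +): N_CD = 4.59 kN, N_BC = -7.41 kN, N_AB = 15.49 kN.
A_AB = 1998 mm².
σ_AB = N_AB/A_AB = 15490/1998 = 7.752 MPa.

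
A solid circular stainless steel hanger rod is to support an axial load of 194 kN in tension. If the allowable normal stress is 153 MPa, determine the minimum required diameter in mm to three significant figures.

40.2 mm

Required area A ≥ P/σ_allow = 194000/153 = 1268 mm².
For a solid circular section, d ≥ √(4A/π) = 40.18 mm.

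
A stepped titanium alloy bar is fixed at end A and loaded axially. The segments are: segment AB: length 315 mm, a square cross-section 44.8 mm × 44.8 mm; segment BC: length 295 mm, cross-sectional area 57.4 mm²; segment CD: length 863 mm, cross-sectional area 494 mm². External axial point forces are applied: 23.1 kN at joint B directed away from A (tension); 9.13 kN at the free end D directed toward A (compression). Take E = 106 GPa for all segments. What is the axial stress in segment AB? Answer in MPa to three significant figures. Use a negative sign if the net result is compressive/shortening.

6.96 MPa

Internal axial forces (sectioning from the free end, tension +): N_CD = -9.13 kN, N_BC = -9.13 kN, N_AB = 13.97 kN.
A_AB = 2007 mm².
σ_AB = N_AB/A_AB = 13970/2007 = 6.96 MPa.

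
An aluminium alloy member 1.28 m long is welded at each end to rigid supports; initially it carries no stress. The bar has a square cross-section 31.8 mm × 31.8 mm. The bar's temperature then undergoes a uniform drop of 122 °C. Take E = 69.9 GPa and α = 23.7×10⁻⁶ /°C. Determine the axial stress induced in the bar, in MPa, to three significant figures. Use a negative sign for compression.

202 MPa

Free thermal expansion αLΔT = 23.7e-6 · 1280 · -122 = -3.701 mm.
The walls impose strain ε = −(-3.701)/1280 = 2.8914e-03; σ = Eε = 69900 · 2.8914e-03 = 202.1 MPa.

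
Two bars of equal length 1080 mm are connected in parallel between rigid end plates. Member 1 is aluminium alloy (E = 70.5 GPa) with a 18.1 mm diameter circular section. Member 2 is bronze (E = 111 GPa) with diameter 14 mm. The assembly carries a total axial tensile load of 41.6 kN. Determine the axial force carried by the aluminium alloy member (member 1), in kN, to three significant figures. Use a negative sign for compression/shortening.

A_1 = 257.3 mm².
A_2 = 153.9 mm².
Equal strain + equilibrium ⇒ each member carries load in proportion to AE: A₁E₁ = 18140000 N, A₂E₂ = 17090000 N, ΣAE = 35230000 N.
F₁ = P·A₁E₁/ΣAE = 41600·18140000/35230000 = 21420 N.

21.4 kN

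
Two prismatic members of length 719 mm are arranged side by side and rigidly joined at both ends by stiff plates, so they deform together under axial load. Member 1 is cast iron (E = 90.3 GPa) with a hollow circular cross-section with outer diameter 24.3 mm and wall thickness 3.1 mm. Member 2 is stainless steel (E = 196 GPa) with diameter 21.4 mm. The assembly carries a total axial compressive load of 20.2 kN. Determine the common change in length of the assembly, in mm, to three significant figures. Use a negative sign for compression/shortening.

A_1 = 206.5 mm².
A_2 = 359.7 mm².
Equal strain + equilibrium ⇒ each member carries load in proportion to AE: A₁E₁ = 18640000 N, A₂E₂ = 70500000 N, ΣAE = 89140000 N.
δ = PL/ΣAE = -20200·719/89140000 = -0.1629 mm.

-0.163 mm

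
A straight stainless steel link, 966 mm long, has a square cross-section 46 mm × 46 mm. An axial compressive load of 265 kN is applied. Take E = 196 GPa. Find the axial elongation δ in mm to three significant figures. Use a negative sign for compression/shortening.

-0.617 mm

A = 2116 mm².
δ_mech = NL/(AE) = -265000·966/(2116·196000) = -0.6172 mm.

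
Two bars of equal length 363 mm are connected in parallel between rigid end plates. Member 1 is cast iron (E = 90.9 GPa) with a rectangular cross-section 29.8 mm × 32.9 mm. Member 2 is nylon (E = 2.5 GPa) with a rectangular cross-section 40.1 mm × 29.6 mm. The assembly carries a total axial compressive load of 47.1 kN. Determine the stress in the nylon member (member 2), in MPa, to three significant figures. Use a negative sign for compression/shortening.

-1.28 MPa

A_1 = 980.4 mm².
A_2 = 1187 mm².
Equal strain + equilibrium ⇒ each member carries load in proportion to AE: A₁E₁ = 89120000 N, A₂E₂ = 2967000 N, ΣAE = 92090000 N.
σ₂ = P·E₂/ΣAE = -47100·2500/92090000 = -1.279 MPa.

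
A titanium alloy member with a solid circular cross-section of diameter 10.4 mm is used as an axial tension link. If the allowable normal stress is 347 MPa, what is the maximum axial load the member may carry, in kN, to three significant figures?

29.5 kN

A = 84.95 mm².
P_max = σ_allow · A = 347 · 84.95 = 29480 N = 29.48 kN.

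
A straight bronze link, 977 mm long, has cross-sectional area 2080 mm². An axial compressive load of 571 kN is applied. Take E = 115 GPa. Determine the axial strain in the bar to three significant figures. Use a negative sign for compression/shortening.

σ = N/A = -274.5 MPa; ε = σ/E = -274.5/115000 = -2.387e-03.

-0.00239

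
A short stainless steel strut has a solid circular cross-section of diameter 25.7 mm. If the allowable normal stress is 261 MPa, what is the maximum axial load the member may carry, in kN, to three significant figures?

A = 518.7 mm².
P_max = σ_allow · A = 261 · 518.7 = 135400 N = 135.4 kN.

135 kN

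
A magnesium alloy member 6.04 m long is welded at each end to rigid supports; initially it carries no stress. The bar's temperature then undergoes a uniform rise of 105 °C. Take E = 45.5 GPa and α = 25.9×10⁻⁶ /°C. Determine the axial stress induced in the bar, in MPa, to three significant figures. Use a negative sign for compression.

Free thermal expansion αLΔT = 25.9e-6 · 6040 · 105 = 16.43 mm.
The walls impose strain ε = −(16.43)/6040 = -2.7195e-03; σ = Eε = 45500 · -2.7195e-03 = -123.7 MPa.

-124 MPa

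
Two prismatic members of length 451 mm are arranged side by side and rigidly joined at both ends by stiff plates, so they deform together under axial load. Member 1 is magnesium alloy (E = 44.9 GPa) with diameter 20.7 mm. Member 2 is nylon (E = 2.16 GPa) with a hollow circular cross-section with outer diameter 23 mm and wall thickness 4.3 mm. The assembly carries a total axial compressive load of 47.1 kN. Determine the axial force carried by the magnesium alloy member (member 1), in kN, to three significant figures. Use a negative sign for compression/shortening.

A_1 = 336.5 mm².
A_2 = 252.6 mm².
Equal strain + equilibrium ⇒ each member carries load in proportion to AE: A₁E₁ = 15110000 N, A₂E₂ = 545600 N, ΣAE = 15660000 N.
F₁ = P·A₁E₁/ΣAE = -47100·15110000/15660000 = -45460 N.

-45.5 kN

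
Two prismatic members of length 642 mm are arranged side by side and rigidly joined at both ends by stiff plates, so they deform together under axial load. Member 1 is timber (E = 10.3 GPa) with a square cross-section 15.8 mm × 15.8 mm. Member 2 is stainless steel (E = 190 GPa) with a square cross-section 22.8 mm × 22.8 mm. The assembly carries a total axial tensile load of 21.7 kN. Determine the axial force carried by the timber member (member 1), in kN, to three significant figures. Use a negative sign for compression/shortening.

0.551 kN

A_1 = 249.6 mm².
A_2 = 519.8 mm².
Equal strain + equilibrium ⇒ each member carries load in proportion to AE: A₁E₁ = 2571000 N, A₂E₂ = 98770000 N, ΣAE = 101300000 N.
F₁ = P·A₁E₁/ΣAE = 21700·2571000/101300000 = 550.6 N.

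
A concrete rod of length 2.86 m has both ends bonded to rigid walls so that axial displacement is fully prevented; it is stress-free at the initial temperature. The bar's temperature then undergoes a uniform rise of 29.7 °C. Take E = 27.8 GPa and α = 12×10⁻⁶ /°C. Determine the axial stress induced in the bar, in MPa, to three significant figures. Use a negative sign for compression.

-9.91 MPa

Free thermal expansion αLΔT = 12e-6 · 2860 · 29.7 = 1.019 mm.
The walls impose strain ε = −(1.019)/2860 = -3.5640e-04; σ = Eε = 27800 · -3.5640e-04 = -9.908 MPa.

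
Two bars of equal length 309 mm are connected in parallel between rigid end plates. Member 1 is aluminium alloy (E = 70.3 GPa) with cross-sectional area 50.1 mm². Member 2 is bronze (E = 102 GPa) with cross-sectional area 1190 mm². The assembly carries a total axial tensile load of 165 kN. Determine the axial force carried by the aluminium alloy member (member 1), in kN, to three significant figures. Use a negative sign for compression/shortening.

4.65 kN

Equal strain + equilibrium ⇒ each member carries load in proportion to AE: A₁E₁ = 3522000 N, A₂E₂ = 121400000 N, ΣAE = 124900000 N.
F₁ = P·A₁E₁/ΣAE = 165000·3522000/124900000 = 4653 N.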